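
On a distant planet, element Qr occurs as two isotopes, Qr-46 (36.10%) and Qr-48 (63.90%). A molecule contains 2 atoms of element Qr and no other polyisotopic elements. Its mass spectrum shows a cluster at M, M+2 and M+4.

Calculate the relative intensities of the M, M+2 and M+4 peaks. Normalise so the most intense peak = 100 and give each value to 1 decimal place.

28.2 : 100.0 : 88.5

Each Qr atom is independently Qr-46 (p = 0.3610) or Qr-48 (q = 0.6390); the cluster is the binomial expansion (p + q)^2.
P(M) = 0.3610^2 = 0.130321
P(M+2) = 2 × 0.3610^1 × 0.6390^1 = 0.461358
P(M+4) = 0.6390^2 = 0.408321
The M+2 peak is largest (0.461358); scaling to 100 gives 28.2 : 100.0 : 88.5.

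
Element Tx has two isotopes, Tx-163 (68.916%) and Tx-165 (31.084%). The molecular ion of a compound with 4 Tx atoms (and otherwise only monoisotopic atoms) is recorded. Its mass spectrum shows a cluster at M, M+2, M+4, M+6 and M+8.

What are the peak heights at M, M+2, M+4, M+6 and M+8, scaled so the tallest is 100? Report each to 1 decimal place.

55.4 : 100.0 : 67.7 : 20.3 : 2.3

The 4 Tx atoms are independent, so intensities follow the terms of (0.68916 + 0.31084)^4.
P(M) = 0.68916^4 = 0.225569
P(M+2) = 4 × 0.68916^3 × 0.31084^1 = 0.406965
P(M+4) = 6 × 0.68916^2 × 0.31084^2 = 0.275337
P(M+6) = 4 × 0.68916^1 × 0.31084^3 = 0.082792
P(M+8) = 0.31084^4 = 0.009336
The M+2 peak is largest (0.406965); scaling to 100 gives 55.4 : 100.0 : 67.7 : 20.3 : 2.3.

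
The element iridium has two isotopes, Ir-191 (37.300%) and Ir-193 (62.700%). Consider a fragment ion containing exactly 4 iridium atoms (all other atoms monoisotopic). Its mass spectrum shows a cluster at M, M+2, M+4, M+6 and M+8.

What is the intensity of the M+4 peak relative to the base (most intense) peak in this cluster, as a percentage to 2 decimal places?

89.23%

Binomial terms of (0.37300 + 0.62700)^4: M 0.0194, M+2 0.1302, M+4 0.3282, M+6 0.3678, M+8 0.1546 → M+6 is the base peak.
P(M+6) = C(4,3) × 0.37300^1 × 0.62700^3 = 4 × 0.3730 × 0.24649188 = 0.367766 (base)
P(M+4) = C(4,2) × 0.37300^2 × 0.62700^2 = 6 × 0.139129 × 0.393129 = 0.328174
Relative intensity = 0.328174 / 0.367766 × 100 = 89.23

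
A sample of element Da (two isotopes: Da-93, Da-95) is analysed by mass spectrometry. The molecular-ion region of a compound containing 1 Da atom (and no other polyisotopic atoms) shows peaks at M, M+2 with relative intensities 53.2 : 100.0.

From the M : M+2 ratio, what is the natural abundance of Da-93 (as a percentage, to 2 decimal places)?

34.73%

If p is the fraction of Da that is Da-93, then I(M+2)/I(M) = [C(1,1)·p^0·(1−p)] / p^1 = 1·(1−p)/p = 100.0/53.2 = 1.8797
(1−p)/p = 1.8797/1 = 1.8797  ⇒  p = 1/(1 + 1.8797) = 0.3473
Da-93: 34.73%, Da-95: 65.27%.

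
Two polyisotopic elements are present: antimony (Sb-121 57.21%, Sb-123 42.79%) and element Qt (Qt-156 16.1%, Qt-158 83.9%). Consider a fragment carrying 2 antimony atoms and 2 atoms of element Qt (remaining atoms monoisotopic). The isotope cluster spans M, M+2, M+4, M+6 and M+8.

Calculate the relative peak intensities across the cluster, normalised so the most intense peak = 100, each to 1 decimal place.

Antimony pattern (n=2): 0.32729841 : 0.48960318 : 0.18309841
Element Qt pattern (n=2): 0.025921 : 0.270158 : 0.703921
Convolve the two distributions (both contribute in 2-u steps):
  M: 0.32729841×0.025921 = 0.008484
  M+2: 0.32729841×0.270158 + 0.48960318×0.025921 = 0.101113
  M+4: 0.32729841×0.703921 + 0.48960318×0.270158 + 0.18309841×0.025921 = 0.367409
  M+6: 0.48960318×0.703921 + 0.18309841×0.270158 = 0.394107
  M+8: 0.18309841×0.703921 = 0.128887
Scale to base peak (0.394107) = 100: 2.2 : 25.7 : 93.2 : 100.0 : 32.7

2.2 : 25.7 : 93.2 : 100.0 : 32.7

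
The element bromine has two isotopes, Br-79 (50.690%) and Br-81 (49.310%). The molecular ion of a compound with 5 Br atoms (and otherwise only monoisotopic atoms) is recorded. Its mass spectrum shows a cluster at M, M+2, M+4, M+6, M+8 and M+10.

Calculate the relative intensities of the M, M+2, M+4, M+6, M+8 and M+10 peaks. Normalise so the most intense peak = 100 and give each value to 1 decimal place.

10.6 : 51.4 : 100.0 : 97.3 : 47.3 : 9.2

Each Br atom is independently Br-79 (p = 0.50690) or Br-81 (q = 0.49310); the cluster is the binomial expansion (p + q)^5.
P(M) = 0.50690^5 = 0.033467
P(M+2) = 5 × 0.50690^4 × 0.49310^1 = 0.162777
P(M+4) = 10 × 0.50690^3 × 0.49310^2 = 0.316692
P(M+6) = 10 × 0.50690^2 × 0.49310^3 = 0.308070
P(M+8) = 5 × 0.50690^1 × 0.49310^4 = 0.149842
P(M+10) = 0.49310^5 = 0.029152
The M+4 peak is largest (0.316692); scaling to 100 gives 10.6 : 51.4 : 100.0 : 97.3 : 47.3 : 9.2.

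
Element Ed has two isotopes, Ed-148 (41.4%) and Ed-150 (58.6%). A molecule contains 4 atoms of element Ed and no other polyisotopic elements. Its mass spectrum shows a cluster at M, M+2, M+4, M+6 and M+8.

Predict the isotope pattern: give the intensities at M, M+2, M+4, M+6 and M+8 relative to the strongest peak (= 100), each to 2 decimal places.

The 4 Ed atoms are independent, so intensities follow the terms of (0.414 + 0.586)^4.
P(M) = 0.414^4 = 0.029377
P(M+2) = 4 × 0.414^3 × 0.586^1 = 0.166325
P(M+4) = 6 × 0.414^2 × 0.586^2 = 0.353140
P(M+6) = 4 × 0.414^1 × 0.586^3 = 0.333237
P(M+8) = 0.586^4 = 0.117921
The M+4 peak is largest (0.353140); scaling to 100 gives 8.32 : 47.10 : 100.00 : 94.36 : 33.39.

8.32 : 47.10 : 100.00 : 94.36 : 33.39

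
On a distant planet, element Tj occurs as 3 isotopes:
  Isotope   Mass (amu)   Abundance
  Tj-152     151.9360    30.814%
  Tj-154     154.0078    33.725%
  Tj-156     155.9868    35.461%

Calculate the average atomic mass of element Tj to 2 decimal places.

Average mass = Σ (abundance × isotope mass) = 0.30814 × 151.9360 + 0.33725 × 154.0078 + 0.35461 × 155.9868
= 46.81756 + 51.93913 + 55.31448 = 154.07117 amu

154.07 amu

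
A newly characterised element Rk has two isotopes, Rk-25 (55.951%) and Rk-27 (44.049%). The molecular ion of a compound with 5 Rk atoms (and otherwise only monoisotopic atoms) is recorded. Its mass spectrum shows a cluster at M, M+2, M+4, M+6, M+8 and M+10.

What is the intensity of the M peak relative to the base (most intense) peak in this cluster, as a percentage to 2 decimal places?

16.13%

Term probabilities: M 0.0548, M+2 0.2158, M+4 0.3399, M+6 0.2676, M+8 0.1053, M+10 0.0166. Base peak = M+4.
P(M+4) = C(5,2) × 0.55951^3 × 0.44049^2 = 10 × 0.17515541 × 0.19403144 = 0.339857 (base)
P(M) = C(5,0) × 0.55951^5 × 0.44049^0 = 1 × 0.05483265 × 1.0000 = 0.054833
Relative intensity = 0.054833 / 0.339857 × 100 = 16.13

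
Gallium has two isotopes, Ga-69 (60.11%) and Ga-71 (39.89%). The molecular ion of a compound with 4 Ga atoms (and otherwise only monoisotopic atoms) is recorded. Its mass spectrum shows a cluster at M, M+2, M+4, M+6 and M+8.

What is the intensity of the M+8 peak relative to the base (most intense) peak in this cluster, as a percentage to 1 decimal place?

Binomial terms of (0.6011 + 0.3989)^4: M 0.1306, M+2 0.3465, M+4 0.3450, M+6 0.1526, M+8 0.0253 → M+2 is the base peak.
P(M+2) = C(4,1) × 0.6011^3 × 0.3989^1 = 4 × 0.21719018 × 0.3989 = 0.346549 (base)
P(M+8) = C(4,4) × 0.6011^0 × 0.3989^4 = 1 × 1.0000 × 0.02531956 = 0.025320
Relative intensity = 0.025320 / 0.346549 × 100 = 7.3

7.3%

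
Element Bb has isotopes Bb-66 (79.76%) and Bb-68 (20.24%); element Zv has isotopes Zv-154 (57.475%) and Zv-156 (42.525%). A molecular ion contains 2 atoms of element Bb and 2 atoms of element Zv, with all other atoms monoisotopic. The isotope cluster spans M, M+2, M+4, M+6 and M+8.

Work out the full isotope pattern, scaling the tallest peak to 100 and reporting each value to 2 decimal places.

50.32 : 100.00 : 68.58 : 18.78 : 1.77

Element Bb pattern (n=2): 0.63616576 : 0.32286848 : 0.04096576
Element Zv pattern (n=2): 0.33033756 : 0.48882487 : 0.18083756
Convolve the two distributions (both contribute in 2-u steps):
  M: 0.63616576×0.33033756 = 0.210149
  M+2: 0.63616576×0.48882487 + 0.32286848×0.33033756 = 0.417629
  M+4: 0.63616576×0.18083756 + 0.32286848×0.48882487 + 0.04096576×0.33033756 = 0.286401
  M+6: 0.32286848×0.18083756 + 0.04096576×0.48882487 = 0.078412
  M+8: 0.04096576×0.18083756 = 0.007408
Scale to base peak (0.417629) = 100: 50.32 : 100.00 : 68.58 : 18.78 : 1.77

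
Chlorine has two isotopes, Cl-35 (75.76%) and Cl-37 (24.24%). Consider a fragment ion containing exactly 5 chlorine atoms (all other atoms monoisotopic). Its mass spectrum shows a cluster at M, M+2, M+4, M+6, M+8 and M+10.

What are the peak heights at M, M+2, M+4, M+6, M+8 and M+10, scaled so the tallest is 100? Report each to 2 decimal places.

The 5 Cl atoms are independent, so intensities follow the terms of (0.7576 + 0.2424)^5.
P(M) = 0.7576^5 = 0.249574
P(M+2) = 5 × 0.7576^4 × 0.2424^1 = 0.399266
P(M+4) = 10 × 0.7576^3 × 0.2424^2 = 0.255497
P(M+6) = 10 × 0.7576^2 × 0.2424^3 = 0.081748
P(M+8) = 5 × 0.7576^1 × 0.2424^4 = 0.013078
P(M+10) = 0.2424^5 = 0.000837
The M+2 peak is largest (0.399266); scaling to 100 gives 62.51 : 100.00 : 63.99 : 20.47 : 3.28 : 0.21.

62.51 : 100.00 : 63.99 : 20.47 : 3.28 : 0.21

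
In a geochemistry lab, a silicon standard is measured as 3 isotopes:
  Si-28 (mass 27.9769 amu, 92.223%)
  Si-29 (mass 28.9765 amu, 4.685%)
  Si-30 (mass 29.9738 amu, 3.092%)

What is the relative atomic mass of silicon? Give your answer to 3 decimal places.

28.085 amu

Ar = Σ fᵢ·mᵢ = 0.92223 × 27.9769 + 0.04685 × 28.9765 + 0.03092 × 29.9738
= 25.80114 + 1.35755 + 0.92679 = 28.08548 amu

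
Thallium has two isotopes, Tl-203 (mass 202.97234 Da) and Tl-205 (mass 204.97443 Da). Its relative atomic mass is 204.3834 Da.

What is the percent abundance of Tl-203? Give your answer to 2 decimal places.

With x = fraction of Tl-203 (so Tl-205 is 1 − x):
202.97234·x + 204.97443·(1 − x) = 204.3834
(202.97234 − 204.97443)·x = 204.3834 − 204.97443
x = -0.59103 / -2.00209 = 0.29521 → 29.52% Tl-203, 70.48% Tl-205.

29.52%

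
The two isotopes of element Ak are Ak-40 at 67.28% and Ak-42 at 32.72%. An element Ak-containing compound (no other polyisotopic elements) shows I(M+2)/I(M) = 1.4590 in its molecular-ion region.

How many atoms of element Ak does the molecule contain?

3

With n Ak atoms, P(M+2)/P(M) = C(n,1)·p^(n−1)q / p^n = n·q/p = n · 0.3272/0.6728.
n = 1.4590 × 0.6728/0.3272 = 3.00 ≈ 3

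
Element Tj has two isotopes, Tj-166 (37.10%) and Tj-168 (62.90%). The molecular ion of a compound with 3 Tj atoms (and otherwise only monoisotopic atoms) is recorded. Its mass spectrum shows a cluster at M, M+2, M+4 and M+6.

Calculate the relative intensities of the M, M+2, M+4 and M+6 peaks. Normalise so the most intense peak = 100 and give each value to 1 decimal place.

Each Tj atom is independently Tj-166 (p = 0.3710) or Tj-168 (q = 0.6290); the cluster is the binomial expansion (p + q)^3.
P(M) = 0.3710^3 = 0.051065
P(M+2) = 3 × 0.3710^2 × 0.6290^1 = 0.259729
P(M+4) = 3 × 0.3710^1 × 0.6290^2 = 0.440348
P(M+6) = 0.6290^3 = 0.248858
The M+4 peak is largest (0.440348); scaling to 100 gives 11.6 : 59.0 : 100.0 : 56.5.

11.6 : 59.0 : 100.0 : 56.5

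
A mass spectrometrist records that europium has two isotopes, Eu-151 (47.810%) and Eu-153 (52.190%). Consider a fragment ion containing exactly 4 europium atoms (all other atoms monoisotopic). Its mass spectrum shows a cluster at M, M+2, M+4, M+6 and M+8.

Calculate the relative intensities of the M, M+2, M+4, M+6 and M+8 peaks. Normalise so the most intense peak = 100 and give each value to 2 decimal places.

Each Eu atom is independently Eu-151 (p = 0.47810) or Eu-153 (q = 0.52190); the cluster is the binomial expansion (p + q)^4.
P(M) = 0.47810^4 = 0.052249
P(M+2) = 4 × 0.47810^3 × 0.52190^1 = 0.228141
P(M+4) = 6 × 0.47810^2 × 0.52190^2 = 0.373563
P(M+6) = 4 × 0.47810^1 × 0.52190^3 = 0.271857
P(M+8) = 0.52190^4 = 0.074191
The M+4 peak is largest (0.373563); scaling to 100 gives 13.99 : 61.07 : 100.00 : 72.77 : 19.86.

13.99 : 61.07 : 100.00 : 72.77 : 19.86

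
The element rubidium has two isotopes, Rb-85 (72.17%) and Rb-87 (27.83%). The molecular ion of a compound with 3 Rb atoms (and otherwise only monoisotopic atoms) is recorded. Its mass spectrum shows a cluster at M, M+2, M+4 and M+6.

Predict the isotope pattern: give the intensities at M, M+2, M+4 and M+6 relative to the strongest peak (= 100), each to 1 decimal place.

86.4 : 100.0 : 38.6 : 5.0

The 3 Rb atoms are independent, so intensities follow the terms of (0.7217 + 0.2783)^3.
P(M) = 0.7217^3 = 0.375898
P(M+2) = 3 × 0.7217^2 × 0.2783^1 = 0.434858
P(M+4) = 3 × 0.7217^1 × 0.2783^2 = 0.167689
P(M+6) = 0.2783^3 = 0.021555
The M+2 peak is largest (0.434858); scaling to 100 gives 86.4 : 100.0 : 38.6 : 5.0.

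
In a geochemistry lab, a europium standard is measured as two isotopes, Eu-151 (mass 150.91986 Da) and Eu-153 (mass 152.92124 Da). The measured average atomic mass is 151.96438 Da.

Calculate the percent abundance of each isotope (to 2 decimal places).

Eu-151: 47.81%, Eu-153: 52.19%

With x = fraction of Eu-151 (so Eu-153 is 1 − x):
150.91986·x + 152.92124·(1 − x) = 151.96438
(150.91986 − 152.92124)·x = 151.96438 − 152.92124
x = -0.95686 / -2.00138 = 0.47810 → 47.81% Eu-151, 52.19% Eu-153.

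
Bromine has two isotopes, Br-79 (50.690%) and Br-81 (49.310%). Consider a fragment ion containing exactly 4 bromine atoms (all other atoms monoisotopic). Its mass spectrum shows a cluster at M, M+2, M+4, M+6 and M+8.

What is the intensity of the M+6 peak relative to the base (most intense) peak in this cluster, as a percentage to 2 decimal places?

64.85%

Term probabilities: M 0.0660, M+2 0.2569, M+4 0.3749, M+6 0.2431, M+8 0.0591. Base peak = M+4.
P(M+4) = C(4,2) × 0.50690^2 × 0.49310^2 = 6 × 0.25694761 × 0.24314761 = 0.374857 (base)
P(M+6) = C(4,3) × 0.50690^1 × 0.49310^3 = 4 × 0.5069 × 0.11989609 = 0.243101
Relative intensity = 0.243101 / 0.374857 × 100 = 64.85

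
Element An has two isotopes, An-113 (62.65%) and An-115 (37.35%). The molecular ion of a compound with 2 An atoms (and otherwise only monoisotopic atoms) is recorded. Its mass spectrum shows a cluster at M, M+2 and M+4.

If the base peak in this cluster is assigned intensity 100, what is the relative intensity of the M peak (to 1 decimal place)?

83.9

Term probabilities: M 0.3925, M+2 0.4680, M+4 0.1395. Base peak = M+2.
P(M+2) = C(2,1) × 0.6265^1 × 0.3735^1 = 2 × 0.6265 × 0.3735 = 0.467996 (base)
P(M) = C(2,0) × 0.6265^2 × 0.3735^0 = 1 × 0.39250225 × 1.0000 = 0.392502
Relative intensity = 0.392502 / 0.467996 × 100 = 83.9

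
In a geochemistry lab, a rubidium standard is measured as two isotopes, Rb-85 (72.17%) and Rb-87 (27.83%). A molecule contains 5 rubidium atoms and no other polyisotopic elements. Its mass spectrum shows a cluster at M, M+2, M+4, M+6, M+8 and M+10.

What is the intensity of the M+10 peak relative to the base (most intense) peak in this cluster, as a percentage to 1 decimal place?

0.4%

(0.7217 + 0.2783)^5 gives M 0.1958, M+2 0.3775, M+4 0.2911, M+6 0.1123, M+8 0.0216, M+10 0.0017; the largest is M+2.
P(M+2) = C(5,1) × 0.7217^4 × 0.2783^1 = 5 × 0.27128565 × 0.2783 = 0.377494 (base)
P(M+10) = C(5,5) × 0.7217^0 × 0.2783^5 = 1 × 1.0000 × 0.00166942 = 0.001669
Relative intensity = 0.001669 / 0.377494 × 100 = 0.4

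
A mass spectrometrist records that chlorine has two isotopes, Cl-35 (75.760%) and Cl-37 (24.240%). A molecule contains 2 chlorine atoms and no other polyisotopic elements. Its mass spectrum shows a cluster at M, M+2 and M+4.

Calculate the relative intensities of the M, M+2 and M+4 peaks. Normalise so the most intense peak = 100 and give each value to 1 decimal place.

100.0 : 64.0 : 10.2

Each Cl atom is independently Cl-35 (p = 0.75760) or Cl-37 (q = 0.24240); the cluster is the binomial expansion (p + q)^2.
P(M) = 0.75760^2 = 0.573958
P(M+2) = 2 × 0.75760^1 × 0.24240^1 = 0.367284
P(M+4) = 0.24240^2 = 0.058758
The M peak is largest (0.573958); scaling to 100 gives 100.0 : 64.0 : 10.2.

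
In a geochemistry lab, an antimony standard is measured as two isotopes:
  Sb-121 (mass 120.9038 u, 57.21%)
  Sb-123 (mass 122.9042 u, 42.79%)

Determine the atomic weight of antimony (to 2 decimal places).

121.76 u

Ar = Σ fᵢ·mᵢ = 0.5721 × 120.9038 + 0.4279 × 122.9042
= 69.16906 + 52.59071 = 121.75977 u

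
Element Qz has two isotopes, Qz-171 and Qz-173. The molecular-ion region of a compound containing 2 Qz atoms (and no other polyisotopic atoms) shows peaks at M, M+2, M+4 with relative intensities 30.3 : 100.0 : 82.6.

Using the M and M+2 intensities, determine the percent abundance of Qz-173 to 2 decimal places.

62.27%

Write p for the Qz-171 fraction. I(M+2)/I(M) = [C(2,1)·p^1·(1−p)] / p^2 = 2·(1−p)/p = 100.0/30.3 = 3.3003
(1−p)/p = 3.3003/2 = 1.6502  ⇒  p = 1/(1 + 1.6502) = 0.3773
Qz-171: 37.73%, Qz-173: 62.27%.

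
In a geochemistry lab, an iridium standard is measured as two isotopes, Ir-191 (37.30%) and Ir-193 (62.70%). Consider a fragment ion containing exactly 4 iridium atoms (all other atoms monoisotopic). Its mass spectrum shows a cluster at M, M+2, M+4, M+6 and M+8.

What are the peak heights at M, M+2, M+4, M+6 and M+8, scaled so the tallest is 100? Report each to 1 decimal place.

5.3 : 35.4 : 89.2 : 100.0 : 42.0

The 4 Ir atoms are independent, so intensities follow the terms of (0.3730 + 0.6270)^4.
P(M) = 0.3730^4 = 0.019357
P(M+2) = 4 × 0.3730^3 × 0.6270^1 = 0.130153
P(M+4) = 6 × 0.3730^2 × 0.6270^2 = 0.328174
P(M+6) = 4 × 0.3730^1 × 0.6270^3 = 0.367766
P(M+8) = 0.6270^4 = 0.154550
The M+6 peak is largest (0.367766); scaling to 100 gives 5.3 : 35.4 : 89.2 : 100.0 : 42.0.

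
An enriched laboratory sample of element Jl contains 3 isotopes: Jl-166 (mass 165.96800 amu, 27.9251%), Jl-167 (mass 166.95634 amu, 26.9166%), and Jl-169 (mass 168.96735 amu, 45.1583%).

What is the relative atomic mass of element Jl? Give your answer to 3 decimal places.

167.588 amu

Ar = Σ fᵢ·mᵢ = 0.279251 × 165.96800 + 0.269166 × 166.95634 + 0.451583 × 168.96735
= 46.346730 + 44.938970 + 76.302783 = 167.588483 amu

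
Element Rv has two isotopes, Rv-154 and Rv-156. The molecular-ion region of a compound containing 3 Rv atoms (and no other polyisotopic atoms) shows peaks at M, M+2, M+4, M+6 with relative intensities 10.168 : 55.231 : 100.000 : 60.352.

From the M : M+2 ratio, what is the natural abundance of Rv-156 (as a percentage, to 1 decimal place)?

64.4%

Write p for the Rv-154 fraction. I(M+2)/I(M) = [C(3,1)·p^2·(1−p)] / p^3 = 3·(1−p)/p = 55.231/10.168 = 5.4318
(1−p)/p = 5.4318/3 = 1.8106  ⇒  p = 1/(1 + 1.8106) = 0.3558
Rv-154: 35.6%, Rv-156: 64.4%.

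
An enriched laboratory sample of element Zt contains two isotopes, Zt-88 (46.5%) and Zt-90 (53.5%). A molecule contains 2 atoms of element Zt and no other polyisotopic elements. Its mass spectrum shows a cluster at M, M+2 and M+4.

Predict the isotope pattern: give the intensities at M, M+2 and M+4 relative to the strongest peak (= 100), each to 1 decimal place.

43.5 : 100.0 : 57.5

The 2 Zt atoms are independent, so intensities follow the terms of (0.465 + 0.535)^2.
P(M) = 0.465^2 = 0.216225
P(M+2) = 2 × 0.465^1 × 0.535^1 = 0.497550
P(M+4) = 0.535^2 = 0.286225
The M+2 peak is largest (0.497550); scaling to 100 gives 43.5 : 100.0 : 57.5.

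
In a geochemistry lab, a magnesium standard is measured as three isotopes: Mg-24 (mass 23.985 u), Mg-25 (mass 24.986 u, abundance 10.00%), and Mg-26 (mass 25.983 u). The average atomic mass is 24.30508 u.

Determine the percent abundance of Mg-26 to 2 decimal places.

Let x and y be the fractions of Mg-24 and Mg-26. Then x + y = 1 − 0.1000 = 0.9000 and 23.985x + 25.983y = 24.30508 − 0.1000×24.986 = 21.80648.
Substituting: 23.985x + 25.983(0.9000 − x) = 21.80648
(23.985 − 25.983)x = -1.57822  ⇒  x = 0.78990, y = 0.11010
Mg-24: 78.99%, Mg-26: 11.01%.

11.01%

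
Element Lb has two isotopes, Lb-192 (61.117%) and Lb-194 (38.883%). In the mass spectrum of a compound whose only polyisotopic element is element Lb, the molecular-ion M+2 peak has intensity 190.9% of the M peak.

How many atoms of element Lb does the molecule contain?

The M+2/M ratio from n Lb atoms is n · q/p = n · 0.38883/0.61117.
n = 1.909 × 0.61117/0.38883 = 3.00 ≈ 3

3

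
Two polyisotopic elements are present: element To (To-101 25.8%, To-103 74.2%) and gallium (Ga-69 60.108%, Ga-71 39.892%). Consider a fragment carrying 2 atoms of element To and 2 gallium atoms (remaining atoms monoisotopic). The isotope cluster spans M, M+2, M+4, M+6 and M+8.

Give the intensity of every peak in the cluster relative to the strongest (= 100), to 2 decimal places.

Element To pattern (n=2): 0.066564 : 0.382872 : 0.550564
Gallium pattern (n=2): 0.36129717 : 0.47956567 : 0.15913717
Convolve the two distributions (both contribute in 2-u steps):
  M: 0.066564×0.36129717 = 0.024049
  M+2: 0.066564×0.47956567 + 0.382872×0.36129717 = 0.170252
  M+4: 0.066564×0.15913717 + 0.382872×0.47956567 + 0.550564×0.36129717 = 0.393122
  M+6: 0.382872×0.15913717 + 0.550564×0.47956567 = 0.324961
  M+8: 0.550564×0.15913717 = 0.087615
Scale to base peak (0.393122) = 100: 6.12 : 43.31 : 100.00 : 82.66 : 22.29

6.12 : 43.31 : 100.00 : 82.66 : 22.29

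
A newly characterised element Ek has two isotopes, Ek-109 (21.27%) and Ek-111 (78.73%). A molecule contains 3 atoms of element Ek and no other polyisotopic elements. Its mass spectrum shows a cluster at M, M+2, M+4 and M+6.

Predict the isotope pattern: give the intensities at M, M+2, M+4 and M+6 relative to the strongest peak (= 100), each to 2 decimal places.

1.97 : 21.90 : 81.05 : 100.00

The 3 Ek atoms are independent, so intensities follow the terms of (0.2127 + 0.7873)^3.
P(M) = 0.2127^3 = 0.009623
P(M+2) = 3 × 0.2127^2 × 0.7873^1 = 0.106855
P(M+4) = 3 × 0.2127^1 × 0.7873^2 = 0.395521
P(M+6) = 0.7873^3 = 0.488001
The M+6 peak is largest (0.488001); scaling to 100 gives 1.97 : 21.90 : 81.05 : 100.00.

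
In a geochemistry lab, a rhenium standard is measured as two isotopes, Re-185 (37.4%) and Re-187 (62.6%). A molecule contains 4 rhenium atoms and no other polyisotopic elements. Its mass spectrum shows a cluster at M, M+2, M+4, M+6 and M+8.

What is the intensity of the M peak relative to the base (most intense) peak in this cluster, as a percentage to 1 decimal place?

5.3%

Term probabilities: M 0.0196, M+2 0.1310, M+4 0.3289, M+6 0.3670, M+8 0.1536. Base peak = M+6.
P(M+6) = C(4,3) × 0.374^1 × 0.626^3 = 4 × 0.3740 × 0.24531438 = 0.366990 (base)
P(M) = C(4,0) × 0.374^4 × 0.626^0 = 1 × 0.0195653 × 1.0000 = 0.019565
Relative intensity = 0.019565 / 0.366990 × 100 = 5.3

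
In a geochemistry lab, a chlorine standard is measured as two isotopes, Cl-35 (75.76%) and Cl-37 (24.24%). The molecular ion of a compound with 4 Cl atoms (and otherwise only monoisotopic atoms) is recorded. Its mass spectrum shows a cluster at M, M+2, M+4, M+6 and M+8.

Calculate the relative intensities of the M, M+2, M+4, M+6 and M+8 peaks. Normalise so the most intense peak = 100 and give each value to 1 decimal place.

78.1 : 100.0 : 48.0 : 10.2 : 0.8

Expanding (0.7576 + 0.2424)^4:
P(M) = 0.7576^4 = 0.329428
P(M+2) = 4 × 0.7576^3 × 0.2424^1 = 0.421612
P(M+4) = 6 × 0.7576^2 × 0.2424^2 = 0.202347
P(M+6) = 4 × 0.7576^1 × 0.2424^3 = 0.043162
P(M+8) = 0.2424^4 = 0.003452
The M+2 peak is largest (0.421612); scaling to 100 gives 78.1 : 100.0 : 48.0 : 10.2 : 0.8.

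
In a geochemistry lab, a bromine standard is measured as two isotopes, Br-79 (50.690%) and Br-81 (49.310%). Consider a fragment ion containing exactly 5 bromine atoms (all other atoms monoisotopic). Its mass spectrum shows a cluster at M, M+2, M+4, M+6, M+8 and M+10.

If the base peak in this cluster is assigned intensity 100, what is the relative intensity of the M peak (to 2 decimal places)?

(0.50690 + 0.49310)^5 gives M 0.0335, M+2 0.1628, M+4 0.3167, M+6 0.3081, M+8 0.1498, M+10 0.0292; the largest is M+4.
P(M+4) = C(5,2) × 0.50690^3 × 0.49310^2 = 10 × 0.13024674 × 0.24314761 = 0.316692 (base)
P(M) = C(5,0) × 0.50690^5 × 0.49310^0 = 1 × 0.03346659 × 1.0000 = 0.033467
Relative intensity = 0.033467 / 0.316692 × 100 = 10.57

10.57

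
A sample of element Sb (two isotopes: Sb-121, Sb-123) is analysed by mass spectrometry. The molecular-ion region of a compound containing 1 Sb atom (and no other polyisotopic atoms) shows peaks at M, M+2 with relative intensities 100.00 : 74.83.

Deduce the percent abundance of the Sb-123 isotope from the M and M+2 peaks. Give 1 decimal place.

If p is the fraction of Sb that is Sb-121, then I(M+2)/I(M) = [C(1,1)·p^0·(1−p)] / p^1 = 1·(1−p)/p = 74.83/100.00 = 0.7483
(1−p)/p = 0.7483/1 = 0.7483  ⇒  p = 1/(1 + 0.7483) = 0.5720
Sb-121: 57.2%, Sb-123: 42.8%.

42.8%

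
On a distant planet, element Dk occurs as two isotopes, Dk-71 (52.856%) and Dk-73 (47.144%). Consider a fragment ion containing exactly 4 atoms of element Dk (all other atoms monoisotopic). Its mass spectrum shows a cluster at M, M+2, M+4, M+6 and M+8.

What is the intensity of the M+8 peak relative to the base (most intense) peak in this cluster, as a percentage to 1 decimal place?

Term probabilities: M 0.0781, M+2 0.2785, M+4 0.3726, M+6 0.2215, M+8 0.0494. Base peak = M+4.
P(M+4) = C(4,2) × 0.52856^2 × 0.47144^2 = 6 × 0.27937567 × 0.22225567 = 0.372557 (base)
P(M+8) = C(4,4) × 0.52856^0 × 0.47144^4 = 1 × 1.0000 × 0.04939758 = 0.049398
Relative intensity = 0.049398 / 0.372557 × 100 = 13.3

13.3%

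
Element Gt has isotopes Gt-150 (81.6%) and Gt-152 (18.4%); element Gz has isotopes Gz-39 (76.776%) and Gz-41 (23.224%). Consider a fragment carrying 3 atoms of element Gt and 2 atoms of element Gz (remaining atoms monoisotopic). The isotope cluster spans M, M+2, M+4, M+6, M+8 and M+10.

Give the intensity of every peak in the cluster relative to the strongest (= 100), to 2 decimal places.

78.04 : 100.00 : 50.98 : 12.93 : 1.63 : 0.08

Element Gt pattern (n=3): 0.5433385 : 0.36755251 : 0.08287949 : 0.0062295
Element Gz pattern (n=2): 0.58945542 : 0.35660916 : 0.05393542
Convolve the two distributions (both contribute in 2-u steps):
  M: 0.5433385×0.58945542 = 0.320274
  M+2: 0.5433385×0.35660916 + 0.36755251×0.58945542 = 0.410415
  M+4: 0.5433385×0.05393542 + 0.36755251×0.35660916 + 0.08287949×0.58945542 = 0.209232
  M+6: 0.36755251×0.05393542 + 0.08287949×0.35660916 + 0.0062295×0.58945542 = 0.053052
  M+8: 0.08287949×0.05393542 + 0.0062295×0.35660916 = 0.006692
  M+10: 0.0062295×0.05393542 = 0.000336
Scale to base peak (0.410415) = 100: 78.04 : 100.00 : 50.98 : 12.93 : 1.63 : 0.08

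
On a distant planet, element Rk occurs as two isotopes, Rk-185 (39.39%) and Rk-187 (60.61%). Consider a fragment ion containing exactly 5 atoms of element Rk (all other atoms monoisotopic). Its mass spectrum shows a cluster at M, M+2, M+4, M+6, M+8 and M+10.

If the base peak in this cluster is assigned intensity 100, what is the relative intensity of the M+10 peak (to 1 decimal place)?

23.7

Term probabilities: M 0.0095, M+2 0.0730, M+4 0.2245, M+6 0.3455, M+8 0.2658, M+10 0.0818. Base peak = M+6.
P(M+6) = C(5,3) × 0.3939^2 × 0.6061^3 = 10 × 0.15515721 × 0.2226552 = 0.345466 (base)
P(M+10) = C(5,5) × 0.3939^0 × 0.6061^5 = 1 × 1.0000 × 0.08179399 = 0.081794
Relative intensity = 0.081794 / 0.345466 × 100 = 23.7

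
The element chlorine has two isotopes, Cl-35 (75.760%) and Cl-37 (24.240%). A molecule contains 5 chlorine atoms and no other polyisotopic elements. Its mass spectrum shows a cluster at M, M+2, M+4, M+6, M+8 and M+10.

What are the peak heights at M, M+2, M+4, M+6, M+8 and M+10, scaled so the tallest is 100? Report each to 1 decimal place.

Expanding (0.75760 + 0.24240)^5:
P(M) = 0.75760^5 = 0.249574
P(M+2) = 5 × 0.75760^4 × 0.24240^1 = 0.399266
P(M+4) = 10 × 0.75760^3 × 0.24240^2 = 0.255497
P(M+6) = 10 × 0.75760^2 × 0.24240^3 = 0.081748
P(M+8) = 5 × 0.75760^1 × 0.24240^4 = 0.013078
P(M+10) = 0.24240^5 = 0.000837
The M+2 peak is largest (0.399266); scaling to 100 gives 62.5 : 100.0 : 64.0 : 20.5 : 3.3 : 0.2.

62.5 : 100.0 : 64.0 : 20.5 : 3.3 : 0.2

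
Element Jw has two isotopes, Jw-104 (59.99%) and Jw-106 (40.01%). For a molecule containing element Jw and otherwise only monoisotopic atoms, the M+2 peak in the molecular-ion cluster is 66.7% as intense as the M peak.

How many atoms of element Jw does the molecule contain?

The M+2/M ratio from n Jw atoms is n · q/p = n · 0.4001/0.5999.
n = 0.667 × 0.5999/0.4001 = 1.00 ≈ 1

1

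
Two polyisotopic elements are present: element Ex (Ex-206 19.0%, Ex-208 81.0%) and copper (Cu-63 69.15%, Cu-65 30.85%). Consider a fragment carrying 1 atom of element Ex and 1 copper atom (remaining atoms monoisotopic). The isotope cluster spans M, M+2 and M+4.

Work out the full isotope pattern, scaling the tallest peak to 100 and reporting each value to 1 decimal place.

Element Ex pattern (n=1): 0.1900 : 0.8100
Copper pattern (n=1): 0.6915 : 0.3085
Convolve the two distributions (both contribute in 2-u steps):
  M: 0.1900×0.6915 = 0.131385
  M+2: 0.1900×0.3085 + 0.8100×0.6915 = 0.618730
  M+4: 0.8100×0.3085 = 0.249885
Scale to base peak (0.618730) = 100: 21.2 : 100.0 : 40.4

21.2 : 100.0 : 40.4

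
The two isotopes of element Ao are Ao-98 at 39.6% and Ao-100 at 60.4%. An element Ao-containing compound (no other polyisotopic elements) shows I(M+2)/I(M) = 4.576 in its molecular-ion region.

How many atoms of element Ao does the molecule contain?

3

With n Ao atoms, P(M+2)/P(M) = C(n,1)·p^(n−1)q / p^n = n·q/p = n · 0.604/0.396.
n = 4.576 × 0.396/0.604 = 3.00 ≈ 3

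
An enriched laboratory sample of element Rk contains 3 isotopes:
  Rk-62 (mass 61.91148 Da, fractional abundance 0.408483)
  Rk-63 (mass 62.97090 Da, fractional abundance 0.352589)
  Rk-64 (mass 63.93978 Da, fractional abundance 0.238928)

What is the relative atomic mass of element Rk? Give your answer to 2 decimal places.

Weight each isotope mass by its fractional abundance: 0.408483 × 61.91148 + 0.352589 × 62.97090 + 0.238928 × 63.93978
= 25.289787 + 22.202847 + 15.277004 = 62.769638 Da

62.77 Da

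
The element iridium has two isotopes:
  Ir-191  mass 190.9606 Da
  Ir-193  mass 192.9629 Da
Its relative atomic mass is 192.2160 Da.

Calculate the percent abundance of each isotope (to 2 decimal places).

Let x be the fractional abundance of Ir-191; then Ir-193 has abundance 1 − x.
190.9606·x + 192.9629·(1 − x) = 192.2160
(190.9606 − 192.9629)·x = 192.2160 − 192.9629
x = -0.7469 / -2.0023 = 0.37302 → 37.30% Ir-191, 62.70% Ir-193.

Ir-191: 37.30%, Ir-193: 62.70%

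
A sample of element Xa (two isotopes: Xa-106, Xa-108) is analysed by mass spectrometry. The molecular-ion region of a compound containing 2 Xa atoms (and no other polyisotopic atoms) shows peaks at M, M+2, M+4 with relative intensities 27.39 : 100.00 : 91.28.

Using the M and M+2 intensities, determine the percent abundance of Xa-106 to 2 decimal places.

35.39%

Let p = fractional abundance of Xa-106. I(M+2)/I(M) = [C(2,1)·p^1·(1−p)] / p^2 = 2·(1−p)/p = 100.00/27.39 = 3.6510
(1−p)/p = 3.6510/2 = 1.8255  ⇒  p = 1/(1 + 1.8255) = 0.3539
Xa-106: 35.39%, Xa-108: 64.61%.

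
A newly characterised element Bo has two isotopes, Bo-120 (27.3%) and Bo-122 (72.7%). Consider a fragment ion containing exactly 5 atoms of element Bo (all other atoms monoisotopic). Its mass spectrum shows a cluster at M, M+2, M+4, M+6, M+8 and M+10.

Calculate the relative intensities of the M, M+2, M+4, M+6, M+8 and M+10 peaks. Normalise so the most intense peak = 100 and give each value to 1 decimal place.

Each Bo atom is independently Bo-120 (p = 0.273) or Bo-122 (q = 0.727); the cluster is the binomial expansion (p + q)^5.
P(M) = 0.273^5 = 0.001516
P(M+2) = 5 × 0.273^4 × 0.727^1 = 0.020191
P(M+4) = 10 × 0.273^3 × 0.727^2 = 0.107537
P(M+6) = 10 × 0.273^2 × 0.727^3 = 0.286371
P(M+8) = 5 × 0.273^1 × 0.727^4 = 0.381303
P(M+10) = 0.727^5 = 0.203082
The M+8 peak is largest (0.381303); scaling to 100 gives 0.4 : 5.3 : 28.2 : 75.1 : 100.0 : 53.3.

0.4 : 5.3 : 28.2 : 75.1 : 100.0 : 53.3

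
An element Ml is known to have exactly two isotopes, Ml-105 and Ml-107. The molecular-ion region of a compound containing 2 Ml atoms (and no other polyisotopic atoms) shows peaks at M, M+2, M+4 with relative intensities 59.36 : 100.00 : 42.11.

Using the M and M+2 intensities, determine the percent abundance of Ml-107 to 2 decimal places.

45.72%

If p is the fraction of Ml that is Ml-105, then I(M+2)/I(M) = [C(2,1)·p^1·(1−p)] / p^2 = 2·(1−p)/p = 100.00/59.36 = 1.6846
(1−p)/p = 1.6846/2 = 0.8423  ⇒  p = 1/(1 + 0.8423) = 0.5428
Ml-105: 54.28%, Ml-107: 45.72%.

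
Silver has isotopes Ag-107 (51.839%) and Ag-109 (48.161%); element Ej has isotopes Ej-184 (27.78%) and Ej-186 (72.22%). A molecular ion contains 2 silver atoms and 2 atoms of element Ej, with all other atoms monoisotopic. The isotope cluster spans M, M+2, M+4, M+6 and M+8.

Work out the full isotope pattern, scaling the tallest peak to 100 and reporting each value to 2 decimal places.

5.79 : 40.84 : 100.00 : 98.63 : 33.75

Silver pattern (n=2): 0.26872819 : 0.49932362 : 0.23194819
Element Ej pattern (n=2): 0.07717284 : 0.40125432 : 0.52157284
Convolve the two distributions (both contribute in 2-u steps):
  M: 0.26872819×0.07717284 = 0.020739
  M+2: 0.26872819×0.40125432 + 0.49932362×0.07717284 = 0.146363
  M+4: 0.26872819×0.52157284 + 0.49932362×0.40125432 + 0.23194819×0.07717284 = 0.358417
  M+6: 0.49932362×0.52157284 + 0.23194819×0.40125432 = 0.353504
  M+8: 0.23194819×0.52157284 = 0.120978
Scale to base peak (0.358417) = 100: 5.79 : 40.84 : 100.00 : 98.63 : 33.75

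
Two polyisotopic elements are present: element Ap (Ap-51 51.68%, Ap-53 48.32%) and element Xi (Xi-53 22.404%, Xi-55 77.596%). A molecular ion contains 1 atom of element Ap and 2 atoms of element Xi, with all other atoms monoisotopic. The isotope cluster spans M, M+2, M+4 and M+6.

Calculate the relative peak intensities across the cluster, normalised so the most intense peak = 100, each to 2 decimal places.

5.41 : 42.56 : 100.00 : 60.72

Element Ap pattern (n=1): 0.5168 : 0.4832
Element Xi pattern (n=2): 0.05019392 : 0.34769216 : 0.60211392
Convolve the two distributions (both contribute in 2-u steps):
  M: 0.5168×0.05019392 = 0.025940
  M+2: 0.5168×0.34769216 + 0.4832×0.05019392 = 0.203941
  M+4: 0.5168×0.60211392 + 0.4832×0.34769216 = 0.479177
  M+6: 0.4832×0.60211392 = 0.290941
Scale to base peak (0.479177) = 100: 5.41 : 42.56 : 100.00 : 60.72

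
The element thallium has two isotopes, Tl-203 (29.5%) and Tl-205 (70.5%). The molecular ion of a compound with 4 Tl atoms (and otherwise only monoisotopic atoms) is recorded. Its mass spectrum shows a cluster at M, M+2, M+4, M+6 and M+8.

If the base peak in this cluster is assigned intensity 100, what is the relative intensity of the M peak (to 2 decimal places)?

1.83

Term probabilities: M 0.0076, M+2 0.0724, M+4 0.2595, M+6 0.4135, M+8 0.2470. Base peak = M+6.
P(M+6) = C(4,3) × 0.295^1 × 0.705^3 = 4 × 0.2950 × 0.35040263 = 0.413475 (base)
P(M) = C(4,0) × 0.295^4 × 0.705^0 = 1 × 0.00757335 × 1.0000 = 0.007573
Relative intensity = 0.007573 / 0.413475 × 100 = 1.83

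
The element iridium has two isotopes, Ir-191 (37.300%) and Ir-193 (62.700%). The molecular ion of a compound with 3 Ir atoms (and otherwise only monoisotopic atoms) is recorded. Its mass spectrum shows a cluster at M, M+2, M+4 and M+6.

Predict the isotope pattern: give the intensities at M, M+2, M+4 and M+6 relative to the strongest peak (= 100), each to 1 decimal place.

The 3 Ir atoms are independent, so intensities follow the terms of (0.37300 + 0.62700)^3.
P(M) = 0.37300^3 = 0.051895
P(M+2) = 3 × 0.37300^2 × 0.62700^1 = 0.261702
P(M+4) = 3 × 0.37300^1 × 0.62700^2 = 0.439911
P(M+6) = 0.62700^3 = 0.246492
The M+4 peak is largest (0.439911); scaling to 100 gives 11.8 : 59.5 : 100.0 : 56.0.

11.8 : 59.5 : 100.0 : 56.0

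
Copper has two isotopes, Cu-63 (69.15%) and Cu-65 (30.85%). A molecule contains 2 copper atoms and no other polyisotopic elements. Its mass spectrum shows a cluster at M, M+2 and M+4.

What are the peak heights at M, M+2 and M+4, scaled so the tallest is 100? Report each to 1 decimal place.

Expanding (0.6915 + 0.3085)^2:
P(M) = 0.6915^2 = 0.478172
P(M+2) = 2 × 0.6915^1 × 0.3085^1 = 0.426656
P(M+4) = 0.3085^2 = 0.095172
The M peak is largest (0.478172); scaling to 100 gives 100.0 : 89.2 : 19.9.

100.0 : 89.2 : 19.9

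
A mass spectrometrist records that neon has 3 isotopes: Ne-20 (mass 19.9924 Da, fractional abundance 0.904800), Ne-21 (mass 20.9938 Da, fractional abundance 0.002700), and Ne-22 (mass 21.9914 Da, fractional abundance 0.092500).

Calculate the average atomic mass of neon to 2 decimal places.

Average mass = Σ (abundance × isotope mass) = 0.904800 × 19.9924 + 0.002700 × 20.9938 + 0.092500 × 21.9914
= 18.08912 + 0.05668 + 2.03420 = 20.18000 Da

20.18 Da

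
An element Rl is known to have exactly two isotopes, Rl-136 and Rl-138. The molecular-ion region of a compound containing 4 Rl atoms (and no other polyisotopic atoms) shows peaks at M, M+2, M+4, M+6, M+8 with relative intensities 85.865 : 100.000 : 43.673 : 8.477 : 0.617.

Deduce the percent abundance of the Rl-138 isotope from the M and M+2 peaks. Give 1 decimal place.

22.5%

Let p = fractional abundance of Rl-136. I(M+2)/I(M) = [C(4,1)·p^3·(1−p)] / p^4 = 4·(1−p)/p = 100.000/85.865 = 1.1646
(1−p)/p = 1.1646/4 = 0.2912  ⇒  p = 1/(1 + 0.2912) = 0.7745
Rl-136: 77.5%, Rl-138: 22.5%.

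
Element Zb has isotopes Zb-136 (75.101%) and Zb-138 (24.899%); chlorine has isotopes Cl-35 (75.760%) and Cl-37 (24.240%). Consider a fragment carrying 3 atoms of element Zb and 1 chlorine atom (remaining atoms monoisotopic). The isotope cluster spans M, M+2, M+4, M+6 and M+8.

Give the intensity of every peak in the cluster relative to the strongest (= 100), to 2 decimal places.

Element Zb pattern (n=3): 0.42358167 : 0.42130305 : 0.13967889 : 0.01543639
Chlorine pattern (n=1): 0.7576 : 0.2424
Convolve the two distributions (both contribute in 2-u steps):
  M: 0.42358167×0.7576 = 0.320905
  M+2: 0.42358167×0.2424 + 0.42130305×0.7576 = 0.421855
  M+4: 0.42130305×0.2424 + 0.13967889×0.7576 = 0.207945
  M+6: 0.13967889×0.2424 + 0.01543639×0.7576 = 0.045553
  M+8: 0.01543639×0.2424 = 0.003742
Scale to base peak (0.421855) = 100: 76.07 : 100.00 : 49.29 : 10.80 : 0.89

76.07 : 100.00 : 49.29 : 10.80 : 0.89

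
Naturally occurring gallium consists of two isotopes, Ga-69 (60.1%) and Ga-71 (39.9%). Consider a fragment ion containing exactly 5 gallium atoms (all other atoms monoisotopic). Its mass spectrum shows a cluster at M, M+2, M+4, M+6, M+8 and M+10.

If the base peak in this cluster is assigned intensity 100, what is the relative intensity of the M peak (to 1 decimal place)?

Term probabilities: M 0.0784, M+2 0.2603, M+4 0.3456, M+6 0.2294, M+8 0.0762, M+10 0.0101. Base peak = M+4.
P(M+4) = C(5,2) × 0.601^3 × 0.399^2 = 10 × 0.2170818 × 0.159201 = 0.345596 (base)
P(M) = C(5,0) × 0.601^5 × 0.399^0 = 1 × 0.07841016 × 1.0000 = 0.078410
Relative intensity = 0.078410 / 0.345596 × 100 = 22.7

22.7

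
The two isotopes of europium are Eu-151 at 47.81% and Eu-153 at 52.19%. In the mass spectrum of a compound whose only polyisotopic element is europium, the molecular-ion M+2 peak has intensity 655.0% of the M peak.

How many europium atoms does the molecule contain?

6

The M+2/M ratio from n Eu atoms is n · q/p = n · 0.5219/0.4781.
n = 6.550 × 0.4781/0.5219 = 6.00 ≈ 6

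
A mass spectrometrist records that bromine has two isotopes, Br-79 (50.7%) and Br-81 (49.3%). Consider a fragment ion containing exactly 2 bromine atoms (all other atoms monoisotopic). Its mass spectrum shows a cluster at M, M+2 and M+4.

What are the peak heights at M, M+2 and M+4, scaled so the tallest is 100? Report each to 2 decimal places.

51.42 : 100.00 : 48.62

Each Br atom is independently Br-79 (p = 0.507) or Br-81 (q = 0.493); the cluster is the binomial expansion (p + q)^2.
P(M) = 0.507^2 = 0.257049
P(M+2) = 2 × 0.507^1 × 0.493^1 = 0.499902
P(M+4) = 0.493^2 = 0.243049
The M+2 peak is largest (0.499902); scaling to 100 gives 51.42 : 100.00 : 48.62.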